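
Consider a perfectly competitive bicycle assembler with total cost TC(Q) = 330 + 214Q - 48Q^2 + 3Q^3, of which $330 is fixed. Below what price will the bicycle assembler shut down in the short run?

Short-run supply begins at min AVC. From VC = 214Q - 48Q^2 + 3Q^3, AVC = 214 - 48Q + 3Q^2.
dAVC/dQ = -48 + 6Q = 0 gives Q = 8. min AVC = 214 - 48·8 + 3·8^2 = 22.
The firm shuts down for any P below $22.

$22 per unit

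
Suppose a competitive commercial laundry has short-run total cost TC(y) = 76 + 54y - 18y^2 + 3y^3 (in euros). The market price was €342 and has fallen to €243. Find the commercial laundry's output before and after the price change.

AVC = 54 - 18y + 3y^2, minimized at y = 3 where min AVC = €27. MC = 54 - 36y + 9y^2.
With P = €342 above the shutdown price, P = MC gives y = 8.
At P = €243 ≥ min AVC, set P = MC: y = 7. The firm stays open but cuts output.

Output falls from 8 to 7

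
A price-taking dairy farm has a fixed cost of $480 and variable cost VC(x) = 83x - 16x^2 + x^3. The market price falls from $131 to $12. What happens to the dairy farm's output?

AVC = 83 - 16x + x^2, minimized at x = 8 where min AVC = $19. MC = 83 - 32x + 3x^2.
With P = $131 above the shutdown price, P = MC gives x = 12.
At P = $12 < min AVC = $19, price no longer covers variable cost at any output, so the firm shuts down: x = 0.

Output falls from 12 to 0 (the firm shuts down)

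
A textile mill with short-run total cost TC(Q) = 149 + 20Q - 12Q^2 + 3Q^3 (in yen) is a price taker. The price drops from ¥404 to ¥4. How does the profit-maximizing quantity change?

MC = 20 - 24Q + 9Q^2; the shutdown threshold is min AVC = ¥8 (at Q = 2).
With P = ¥404 above the shutdown price, P = MC gives Q = 8.
At P = ¥4 < min AVC = ¥8, price no longer covers variable cost at any output, so the firm shuts down: Q = 0.

Output falls from 8 to 0 (the firm shuts down)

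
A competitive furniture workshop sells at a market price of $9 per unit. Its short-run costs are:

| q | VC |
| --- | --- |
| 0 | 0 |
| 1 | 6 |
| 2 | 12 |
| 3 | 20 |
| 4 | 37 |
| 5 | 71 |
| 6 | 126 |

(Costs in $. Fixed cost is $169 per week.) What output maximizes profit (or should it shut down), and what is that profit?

q = 3; profit = -$162

Profit at each row (π = 9q − TC): q=0: -169; q=1: -166; q=2: -163; q=3: -162; q=4: -170; q=5: -195; q=6: -241.
Profit is maximized at q = 3. AVC there is 20/3 = $6.67 ≤ P, so producing beats shutting down (which would give -$169).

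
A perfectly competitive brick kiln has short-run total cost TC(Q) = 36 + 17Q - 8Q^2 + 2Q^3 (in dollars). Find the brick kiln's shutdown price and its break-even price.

Shutdown price = $9; break-even price = $23

AVC = 17 - 8Q + 2Q^2; minimized at Q = 2, giving min AVC = $9. That is the shutdown price.
ATC = 36/Q + 17 - 8Q + 2Q^2. Setting dATC/dQ = −36/Q^2 − 8 + 4Q = 0 gives Q = 3 (since 4·3^3 − 8·3^2 = 36).
min ATC = 36/3 + 17 − 8·3 + 2·3^2 = $23. That is the break-even price.
Between these two prices the firm operates at a loss; above $23 it earns a profit.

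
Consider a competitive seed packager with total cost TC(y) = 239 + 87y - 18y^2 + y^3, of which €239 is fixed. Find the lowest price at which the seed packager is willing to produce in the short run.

Short-run supply begins at min AVC. From VC = 87y - 18y^2 + y^3, AVC = 87 - 18y + y^2.
dAVC/dy = -18 + 2y = 0 gives y = 9. min AVC = 87 - 18·9 + 9^2 = 6.
So the shutdown price is €6.

€6 per unit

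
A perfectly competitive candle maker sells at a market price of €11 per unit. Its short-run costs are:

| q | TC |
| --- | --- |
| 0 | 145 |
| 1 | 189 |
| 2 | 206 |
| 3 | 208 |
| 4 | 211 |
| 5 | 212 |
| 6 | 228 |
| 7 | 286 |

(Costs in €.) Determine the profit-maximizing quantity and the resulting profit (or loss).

q = 0 (shut down); profit = -€145

Tabulate TR − TC: q=0: -145; q=1: -178; q=2: -184; q=3: -175; q=4: -167; q=5: -157; q=6: -162; q=7: -209.
Profit is highest at q = 0. Equivalently, the lowest AVC in the table is 67/5 ≈ €13.40 at q = 5, and P = €11 falls below it — price never covers variable cost, so the firm shuts down and loses only its fixed cost.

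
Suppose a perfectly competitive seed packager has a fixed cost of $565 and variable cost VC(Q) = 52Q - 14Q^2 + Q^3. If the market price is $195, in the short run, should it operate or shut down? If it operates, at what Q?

Produce at Q = 13

From TC, MC = TC'(Q) = 52 - 28Q + 3Q^2 and AVC = VC/Q = 52 - 14Q + Q^2.
The AVC parabola has its vertex at Q = 14/2 = 7, where AVC = 52 - 14·7 + 7^2 = $3.
Since P = $195 ≥ min AVC = $3, price covers variable cost and the firm should produce.
P = MC gives -143 - 28Q + 3Q^2 = 0, with roots -11/3 and 13. Take the larger (rising MC): Q* = 13.
Check: AVC at Q = 13 is $39 ≤ P, so revenue covers variable cost.
Profit = P·Q − TC = 195·13 − 1072 = $1463.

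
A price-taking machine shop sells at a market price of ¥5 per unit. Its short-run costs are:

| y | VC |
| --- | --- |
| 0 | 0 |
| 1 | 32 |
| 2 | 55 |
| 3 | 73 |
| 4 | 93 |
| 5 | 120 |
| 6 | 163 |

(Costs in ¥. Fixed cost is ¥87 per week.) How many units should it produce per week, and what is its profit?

Profit at each row (π = 5y − TC): y=0: -87; y=1: -114; y=2: -132; y=3: -145; y=4: -160; y=5: -182; y=6: -220.
Profit is highest at y = 0. Equivalently, the lowest AVC in the table is 93/4 ≈ ¥23.25 at y = 4, and P = ¥5 falls below it — price never covers variable cost, so the firm shuts down and loses only its fixed cost.

y = 0 (shut down); profit = -¥87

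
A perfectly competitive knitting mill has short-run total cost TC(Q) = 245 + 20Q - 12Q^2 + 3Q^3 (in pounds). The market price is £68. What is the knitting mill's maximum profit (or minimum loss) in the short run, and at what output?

AVC = 20 - 12Q + 3Q^2 has its minimum £8 at Q = 2; price £68 clears that bar, so the firm operates.
MC = 20 - 24Q + 9Q^2. Setting P = MC and taking the root on the rising branch gives Q* = 4.
TR = 68·4 = 272. TC = 245 + 80 = 325. Profit = 272 − 325 = -£53.
By producing, the firm covers all variable cost plus £192 of fixed cost; shutting down would lose the full £245.

Profit = -£53 at Q = 4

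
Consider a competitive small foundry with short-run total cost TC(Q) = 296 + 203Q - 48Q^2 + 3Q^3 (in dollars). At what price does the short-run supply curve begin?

$11 per unit

The shutdown price is the minimum of AVC. VC = 203Q - 48Q^2 + 3Q^3, so AVC = 203 - 48Q + 3Q^2.
At the minimum of AVC, MC = AVC. MC = 203 - 96Q + 9Q^2; setting MC = AVC gives 6Q^2 - 48Q = 0, so Q = 8. min AVC = 11.
The firm shuts down for any P below $11.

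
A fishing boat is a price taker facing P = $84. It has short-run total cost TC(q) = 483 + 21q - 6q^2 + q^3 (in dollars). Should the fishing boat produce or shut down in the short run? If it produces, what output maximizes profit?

Produce at q = 7

Variable cost is VC = 21q - 6q^2 + q^3, so AVC = VC/q = 21 - 6q + q^2 and MC = dTC/dq = 21 - 12q + 3q^2.
AVC hits its minimum where MC = AVC, at q = 3, giving min AVC = 21 - 6·3 + 3^2 = $12.
P = $84 exceeds min AVC = $12, so the firm stays open.
Set P = MC: 84 = 21 - 12q + 3q^2 → -63 - 12q + 3q^2 = 0. The roots are q = -3 and q = 7; the profit-maximizing output is on the rising part of MC, so q* = 7.
Check: AVC at q = 7 is $28 ≤ P, so revenue covers variable cost.
Profit = P·q − TC = 84·7 − 679 = -$91, a loss, but smaller than the $483 fixed cost the firm would lose by shutting down.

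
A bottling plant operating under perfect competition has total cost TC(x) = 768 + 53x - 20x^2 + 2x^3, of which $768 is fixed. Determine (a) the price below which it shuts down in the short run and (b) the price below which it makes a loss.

Shutdown price = min AVC. AVC = 53 - 20x + 2x^2, with vertex at x = 5 and minimum $3.
ATC = 768/x + 53 - 20x + 2x^2. Setting dATC/dx = −768/x^2 − 20 + 4x = 0 gives x = 8 (since 4·8^3 − 20·8^2 = 768).
min ATC = 768/8 + 53 − 20·8 + 2·8^2 = $117. That is the break-even price.
For $3 ≤ P < $117 the firm produces at a loss; below $3 it shuts down.

Shutdown price = $3; break-even price = $117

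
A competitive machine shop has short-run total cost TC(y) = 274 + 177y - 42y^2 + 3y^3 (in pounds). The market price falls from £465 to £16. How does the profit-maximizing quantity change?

Output falls from 12 to 0 (the firm shuts down)

AVC = 177 - 42y + 3y^2, minimized at y = 7 where min AVC = £30. MC = 177 - 84y + 9y^2.
At P = £465 ≥ min AVC, set P = MC on the rising branch: y = 12.
At P = £16 < min AVC = £30, price no longer covers variable cost at any output, so the firm shuts down: y = 0.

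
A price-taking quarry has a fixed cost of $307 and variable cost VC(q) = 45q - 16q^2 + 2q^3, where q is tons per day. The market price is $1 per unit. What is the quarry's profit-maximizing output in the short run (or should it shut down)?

Variable cost is VC = 45q - 16q^2 + 2q^3, so AVC = VC/q = 45 - 16q + 2q^2 and MC = dTC/dq = 45 - 32q + 6q^2.
The AVC parabola has its vertex at q = 16/4 = 4, where AVC = 45 - 16·4 + 2·4^2 = $13.
Since P = $1 < min AVC = $13, price fails to cover variable cost at any output.
The firm minimizes its loss by shutting down and losing only its fixed cost of $307.

Shut down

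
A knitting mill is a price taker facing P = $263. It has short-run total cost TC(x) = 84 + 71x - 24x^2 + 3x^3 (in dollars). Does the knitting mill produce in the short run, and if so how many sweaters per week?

From TC, MC = TC'(x) = 71 - 48x + 9x^2 and AVC = VC/x = 71 - 24x + 3x^2.
AVC is minimized where dAVC/dx = -24 + 6x = 0, at x = 4; min AVC = 71 - 24·4 + 3·4^2 = $23.
Since P = $263 ≥ min AVC = $23, price covers variable cost and the firm should produce.
Solving P = MC: -192 - 48x + 9x^2 = 0 ⇒ x = -8/3 or 8. On the upward-sloping branch, x* = 8.
Check: AVC at x = 8 is $71 ≤ P, so revenue covers variable cost.
Profit = P·x − TC = 263·8 − 652 = $1452.

Produce at x = 8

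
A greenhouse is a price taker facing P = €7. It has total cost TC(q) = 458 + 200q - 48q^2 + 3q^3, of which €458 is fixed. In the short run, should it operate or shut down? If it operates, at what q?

From TC, MC = TC'(q) = 200 - 96q + 9q^2 and AVC = VC/q = 200 - 48q + 3q^2.
AVC is minimized where dAVC/dq = -48 + 6q = 0, at q = 8; min AVC = 200 - 48·8 + 3·8^2 = €8.
Since P = €7 < min AVC = €8, price fails to cover variable cost at any output.
Best response: produce nothing and absorb the €458 fixed cost.

Shut down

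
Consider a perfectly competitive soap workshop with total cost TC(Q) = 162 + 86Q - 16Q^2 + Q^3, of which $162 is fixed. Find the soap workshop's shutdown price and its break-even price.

Shutdown price = $22; break-even price = $41

Shutdown price = min AVC. AVC = 86 - 16Q + Q^2, with vertex at Q = 8 and minimum $22.
ATC = 162/Q + 86 - 16Q + Q^2. Setting dATC/dQ = −162/Q^2 − 16 + 2Q = 0 gives Q = 9 (since 2·9^3 − 16·9^2 = 162).
min ATC = 162/9 + 86 − 16·9 + 9^2 = $41. That is the break-even price.
For $22 ≤ P < $41 the firm produces at a loss; below $22 it shuts down.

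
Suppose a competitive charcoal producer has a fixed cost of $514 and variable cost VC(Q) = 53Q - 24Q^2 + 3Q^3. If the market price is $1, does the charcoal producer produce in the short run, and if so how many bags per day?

Shut down

From TC, MC = TC'(Q) = 53 - 48Q + 9Q^2 and AVC = VC/Q = 53 - 24Q + 3Q^2.
The AVC parabola has its vertex at Q = 24/6 = 4, where AVC = 53 - 24·4 + 3·4^2 = $5.
Since P = $1 < min AVC = $5, price fails to cover variable cost at any output.
The firm minimizes its loss by shutting down and losing only its fixed cost of $514.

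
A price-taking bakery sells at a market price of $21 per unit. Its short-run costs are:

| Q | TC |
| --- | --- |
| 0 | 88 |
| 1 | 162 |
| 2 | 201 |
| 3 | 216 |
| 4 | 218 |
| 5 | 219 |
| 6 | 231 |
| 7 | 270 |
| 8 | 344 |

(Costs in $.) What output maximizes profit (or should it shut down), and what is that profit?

Profit at each row (π = 21Q − TC): Q=0: -88; Q=1: -141; Q=2: -159; Q=3: -153; Q=4: -134; Q=5: -114; Q=6: -105; Q=7: -123; Q=8: -176.
Profit is highest at Q = 0. Equivalently, the lowest AVC in the table is 143/6 ≈ $23.83 at Q = 6, and P = $21 falls below it — price never covers variable cost, so the firm shuts down and loses only its fixed cost.

Q = 0 (shut down); profit = -$88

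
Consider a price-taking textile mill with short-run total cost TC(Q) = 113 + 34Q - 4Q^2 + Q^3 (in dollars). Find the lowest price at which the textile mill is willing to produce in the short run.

$30 per unit

The firm shuts down when price falls below the minimum of average variable cost. AVC = VC/Q = 34 - 4Q + Q^2.
At the minimum of AVC, MC = AVC. MC = 34 - 8Q + 3Q^2; setting MC = AVC gives 2Q^2 - 4Q = 0, so Q = 2. min AVC = 30.
For P < $30 the firm produces nothing.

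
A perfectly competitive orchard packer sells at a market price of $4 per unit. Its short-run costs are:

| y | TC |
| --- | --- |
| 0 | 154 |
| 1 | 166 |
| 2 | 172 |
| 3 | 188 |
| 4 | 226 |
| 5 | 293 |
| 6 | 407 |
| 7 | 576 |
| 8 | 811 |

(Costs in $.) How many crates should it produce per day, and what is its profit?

y = 0 (shut down); profit = -$154

Compute π = P·y − TC at each output: y=0: -154; y=1: -162; y=2: -164; y=3: -176; y=4: -210; y=5: -273; y=6: -383; y=7: -548; y=8: -779.
Profit is highest at y = 0. Equivalently, the lowest AVC in the table is 18/2 ≈ $9 at y = 2, and P = $4 falls below it — price never covers variable cost, so the firm shuts down and loses only its fixed cost.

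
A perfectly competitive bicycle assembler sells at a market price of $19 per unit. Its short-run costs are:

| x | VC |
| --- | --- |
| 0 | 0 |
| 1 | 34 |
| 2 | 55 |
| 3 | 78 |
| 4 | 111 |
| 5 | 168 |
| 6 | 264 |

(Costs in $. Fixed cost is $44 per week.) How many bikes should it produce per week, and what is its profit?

x = 0 (shut down); profit = -$44

Profit at each row (π = 19x − TC): x=0: -44; x=1: -59; x=2: -61; x=3: -65; x=4: -79; x=5: -117; x=6: -194.
Profit is highest at x = 0. Equivalently, the lowest AVC in the table is 78/3 ≈ $26 at x = 3, and P = $19 falls below it — price never covers variable cost, so the firm shuts down and loses only its fixed cost.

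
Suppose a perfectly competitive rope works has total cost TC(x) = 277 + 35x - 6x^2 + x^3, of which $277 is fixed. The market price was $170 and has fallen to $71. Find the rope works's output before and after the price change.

Output falls from 9 to 6

MC = 35 - 12x + 3x^2; the shutdown threshold is min AVC = $26 (at x = 3).
With P = $170 above the shutdown price, P = MC gives x = 9.
At P = $71 ≥ min AVC, set P = MC: x = 6. The firm stays open but cuts output.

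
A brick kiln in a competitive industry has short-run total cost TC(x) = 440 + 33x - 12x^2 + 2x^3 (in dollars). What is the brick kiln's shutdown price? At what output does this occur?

$15 per unit, at x = 3

The firm shuts down when price falls below the minimum of average variable cost. AVC = VC/x = 33 - 12x + 2x^2.
At the minimum of AVC, MC = AVC. MC = 33 - 24x + 6x^2; setting MC = AVC gives 4x^2 - 12x = 0, so x = 3. min AVC = 15.
So the shutdown price is $15.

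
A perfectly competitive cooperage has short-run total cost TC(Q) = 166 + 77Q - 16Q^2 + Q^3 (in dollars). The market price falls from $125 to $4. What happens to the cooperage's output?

AVC = 77 - 16Q + Q^2, minimized at Q = 8 where min AVC = $13. MC = 77 - 32Q + 3Q^2.
With P = $125 above the shutdown price, P = MC gives Q = 12.
At P = $4 < min AVC = $13, price no longer covers variable cost at any output, so the firm shuts down: Q = 0.

Output falls from 12 to 0 (the firm shuts down)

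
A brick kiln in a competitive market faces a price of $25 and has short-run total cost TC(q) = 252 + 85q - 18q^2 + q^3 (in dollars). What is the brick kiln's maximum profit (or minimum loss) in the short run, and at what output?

Profit = -$52 at q = 10

AVC = 85 - 18q + q^2 has its minimum $4 at q = 9; price $25 clears that bar, so the firm operates.
MC = 85 - 36q + 3q^2. Setting P = MC and taking the root on the rising branch gives q* = 10.
TR = 25·10 = 250. TC = 252 + 50 = 302. Profit = 250 − 302 = -$52.
That loss of $52 beats the $252 the firm would lose by shutting down; producing recovers $200 of fixed cost.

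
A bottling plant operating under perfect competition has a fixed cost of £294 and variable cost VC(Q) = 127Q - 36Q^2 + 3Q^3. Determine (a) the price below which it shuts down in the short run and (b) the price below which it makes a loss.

Shutdown price = £19; break-even price = £64

Shutdown price = min AVC. AVC = 127 - 36Q + 3Q^2, with vertex at Q = 6 and minimum £19.
ATC = 294/Q + 127 - 36Q + 3Q^2. Setting dATC/dQ = −294/Q^2 − 36 + 6Q = 0 gives Q = 7 (since 6·7^3 − 36·7^2 = 294).
min ATC = 294/7 + 127 − 36·7 + 3·7^2 = £64. That is the break-even price.
Between these two prices the firm operates at a loss; above £64 it earns a profit.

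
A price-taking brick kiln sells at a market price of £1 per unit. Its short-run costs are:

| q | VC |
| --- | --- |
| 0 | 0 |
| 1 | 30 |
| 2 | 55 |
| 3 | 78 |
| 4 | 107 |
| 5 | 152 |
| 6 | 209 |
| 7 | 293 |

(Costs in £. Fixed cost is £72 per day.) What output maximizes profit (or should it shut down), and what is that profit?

Compute π = P·q − TC at each output: q=0: -72; q=1: -101; q=2: -125; q=3: -147; q=4: -175; q=5: -219; q=6: -275; q=7: -358.
Profit is highest at q = 0. Equivalently, the lowest AVC in the table is 78/3 ≈ £26 at q = 3, and P = £1 falls below it — price never covers variable cost, so the firm shuts down and loses only its fixed cost.

q = 0 (shut down); profit = -£72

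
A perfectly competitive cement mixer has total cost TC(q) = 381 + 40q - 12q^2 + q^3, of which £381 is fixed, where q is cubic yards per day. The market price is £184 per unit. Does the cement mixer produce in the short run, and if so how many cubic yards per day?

Produce at q = 12

Variable cost is VC = 40q - 12q^2 + q^3, so AVC = VC/q = 40 - 12q + q^2 and MC = dTC/dq = 40 - 24q + 3q^2.
The AVC parabola has its vertex at q = 12/2 = 6, where AVC = 40 - 12·6 + 6^2 = £4.
Because £184 ≥ £4, revenue can cover variable cost; the firm operates.
Solving P = MC: -144 - 24q + 3q^2 = 0 ⇒ q = -4 or 12. On the upward-sloping branch, q* = 12.
Check: AVC at q = 12 is £40 ≤ P, so revenue covers variable cost.
Profit = P·q − TC = 184·12 − 861 = £1347.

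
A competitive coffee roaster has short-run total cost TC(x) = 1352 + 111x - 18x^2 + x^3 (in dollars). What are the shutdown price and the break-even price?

Shutdown price = min AVC. AVC = 111 - 18x + x^2, with vertex at x = 9 and minimum $30.
ATC = 1352/x + 111 - 18x + x^2. Setting dATC/dx = −1352/x^2 − 18 + 2x = 0 gives x = 13 (since 2·13^3 − 18·13^2 = 1352).
min ATC = 1352/13 + 111 − 18·13 + 13^2 = $150. That is the break-even price.
For $30 ≤ P < $150 the firm produces at a loss; below $30 it shuts down.

Shutdown price = $30; break-even price = $150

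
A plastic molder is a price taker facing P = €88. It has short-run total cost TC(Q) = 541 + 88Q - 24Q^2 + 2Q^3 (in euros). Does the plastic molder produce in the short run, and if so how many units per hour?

Variable cost is VC = 88Q - 24Q^2 + 2Q^3, so AVC = VC/Q = 88 - 24Q + 2Q^2 and MC = dTC/dQ = 88 - 48Q + 6Q^2.
AVC is minimized where dAVC/dQ = -24 + 4Q = 0, at Q = 6; min AVC = 88 - 24·6 + 2·6^2 = €16.
P = €88 exceeds min AVC = €16, so the firm stays open.
Solving P = MC: -48Q + 6Q^2 = 0 ⇒ Q = 0 or 8. On the upward-sloping branch, Q* = 8.
Check: AVC at Q = 8 is €24 ≤ P, so revenue covers variable cost.
Profit = P·Q − TC = 88·8 − 733 = -€29, a loss, but smaller than the €541 fixed cost the firm would lose by shutting down.

Produce at Q = 8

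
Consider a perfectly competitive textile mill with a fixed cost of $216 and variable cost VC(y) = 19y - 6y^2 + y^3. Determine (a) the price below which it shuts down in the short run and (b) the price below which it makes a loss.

AVC = 19 - 6y + y^2; minimized at y = 3, giving min AVC = $10. That is the shutdown price.
ATC = 216/y + 19 - 6y + y^2. Setting dATC/dy = −216/y^2 − 6 + 2y = 0 gives y = 6 (since 2·6^3 − 6·6^2 = 216).
min ATC = 216/6 + 19 − 6·6 + 6^2 = $55. That is the break-even price.
Between these two prices the firm operates at a loss; above $55 it earns a profit.

Shutdown price = $10; break-even price = $55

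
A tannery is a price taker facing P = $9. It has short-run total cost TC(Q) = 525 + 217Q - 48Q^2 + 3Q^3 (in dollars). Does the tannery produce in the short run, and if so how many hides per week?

Strip out fixed cost: VC = 217Q - 48Q^2 + 3Q^3. Then AVC = 217 - 48Q + 3Q^2 and MC = 217 - 96Q + 9Q^2.
AVC is minimized where dAVC/dQ = -48 + 6Q = 0, at Q = 8; min AVC = 217 - 48·8 + 3·8^2 = $25.
With P < min AVC ($9 < $25), every unit sold adds to the loss.
Shutting down limits the loss to fixed cost, $525.

Shut down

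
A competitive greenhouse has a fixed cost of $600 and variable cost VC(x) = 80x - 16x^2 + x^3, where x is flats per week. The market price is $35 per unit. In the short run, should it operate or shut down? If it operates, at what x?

Produce at x = 9

Variable cost is VC = 80x - 16x^2 + x^3, so AVC = VC/x = 80 - 16x + x^2 and MC = dTC/dx = 80 - 32x + 3x^2.
AVC is minimized where dAVC/dx = -16 + 2x = 0, at x = 8; min AVC = 80 - 16·8 + 8^2 = $16.
P = $35 exceeds min AVC = $16, so the firm stays open.
P = MC gives 45 - 32x + 3x^2 = 0, with roots 5/3 and 9. Take the larger (rising MC): x* = 9.
Check: AVC at x = 9 is $17 ≤ P, so revenue covers variable cost.
Profit = P·x − TC = 35·9 − 753 = -$438, a loss, but smaller than the $600 fixed cost the firm would lose by shutting down.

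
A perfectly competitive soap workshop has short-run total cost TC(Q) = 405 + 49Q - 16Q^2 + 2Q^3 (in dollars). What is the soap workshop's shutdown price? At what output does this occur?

The firm shuts down when price falls below the minimum of average variable cost. AVC = VC/Q = 49 - 16Q + 2Q^2.
dAVC/dQ = -16 + 4Q = 0 gives Q = 4. min AVC = 49 - 16·4 + 2·4^2 = 17.
The firm shuts down for any P below $17.

$17 per unit, at Q = 4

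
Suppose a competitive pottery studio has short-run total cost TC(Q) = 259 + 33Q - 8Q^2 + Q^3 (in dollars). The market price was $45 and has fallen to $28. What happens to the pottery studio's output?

MC = 33 - 16Q + 3Q^2; the shutdown threshold is min AVC = $17 (at Q = 4).
At P = $45 ≥ min AVC, set P = MC on the rising branch: Q = 6.
At P = $28 ≥ min AVC, set P = MC: Q = 5. The firm stays open but cuts output.

Output falls from 6 to 5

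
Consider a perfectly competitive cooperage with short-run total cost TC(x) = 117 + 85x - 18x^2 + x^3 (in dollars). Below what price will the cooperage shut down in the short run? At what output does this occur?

$4 per unit, at x = 9

The shutdown price is the minimum of AVC. VC = 85x - 18x^2 + x^3, so AVC = 85 - 18x + x^2.
At the minimum of AVC, MC = AVC. MC = 85 - 36x + 3x^2; setting MC = AVC gives 2x^2 - 18x = 0, so x = 9. min AVC = 4.
The firm shuts down for any P below $4.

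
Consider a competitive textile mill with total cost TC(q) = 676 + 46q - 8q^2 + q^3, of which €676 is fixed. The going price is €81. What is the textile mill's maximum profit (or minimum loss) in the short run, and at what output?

Profit = -€382 at q = 7

AVC = 46 - 8q + q^2 has its minimum €30 at q = 4; price €81 clears that bar, so the firm operates.
MC = 46 - 16q + 3q^2. Setting P = MC and taking the root on the rising branch gives q* = 7.
TR = 81·7 = 567. TC = 676 + 273 = 949. Profit = 567 − 949 = -€382.
That loss of €382 beats the €676 the firm would lose by shutting down; producing recovers €294 of fixed cost.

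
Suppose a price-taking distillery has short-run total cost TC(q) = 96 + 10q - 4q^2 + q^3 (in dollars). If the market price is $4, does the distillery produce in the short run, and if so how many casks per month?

Strip out fixed cost: VC = 10q - 4q^2 + q^3. Then AVC = 10 - 4q + q^2 and MC = 10 - 8q + 3q^2.
The AVC parabola has its vertex at q = 4/2 = 2, where AVC = 10 - 4·2 + 2^2 = $6.
Since P = $4 < min AVC = $6, price fails to cover variable cost at any output.
The firm minimizes its loss by shutting down and losing only its fixed cost of $96.

Shut down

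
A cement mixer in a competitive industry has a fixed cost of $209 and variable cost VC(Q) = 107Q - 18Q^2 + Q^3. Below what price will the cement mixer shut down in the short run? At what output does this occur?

The firm shuts down when price falls below the minimum of average variable cost. AVC = VC/Q = 107 - 18Q + Q^2.
dAVC/dQ = -18 + 2Q = 0 gives Q = 9. min AVC = 107 - 18·9 + 9^2 = 26.
For P < $26 the firm produces nothing.

$26 per unit, at Q = 9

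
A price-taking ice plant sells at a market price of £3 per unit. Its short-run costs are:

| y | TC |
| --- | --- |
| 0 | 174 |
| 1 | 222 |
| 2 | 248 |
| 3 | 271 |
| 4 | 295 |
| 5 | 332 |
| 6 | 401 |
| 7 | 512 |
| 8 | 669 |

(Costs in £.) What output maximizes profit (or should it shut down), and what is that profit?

y = 0 (shut down); profit = -£174

Tabulate TR − TC: y=0: -174; y=1: -219; y=2: -242; y=3: -262; y=4: -283; y=5: -317; y=6: -383; y=7: -491; y=8: -645.
Profit is highest at y = 0. Equivalently, the lowest AVC in the table is 121/4 ≈ £30.25 at y = 4, and P = £3 falls below it — price never covers variable cost, so the firm shuts down and loses only its fixed cost.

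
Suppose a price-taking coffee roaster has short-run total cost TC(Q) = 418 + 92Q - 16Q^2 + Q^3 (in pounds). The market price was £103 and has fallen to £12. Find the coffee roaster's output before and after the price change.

Output falls from 11 to 0 (the firm shuts down)

AVC = 92 - 16Q + Q^2, minimized at Q = 8 where min AVC = £28. MC = 92 - 32Q + 3Q^2.
With P = £103 above the shutdown price, P = MC gives Q = 11.
At P = £12 < min AVC = £28, price no longer covers variable cost at any output, so the firm shuts down: Q = 0.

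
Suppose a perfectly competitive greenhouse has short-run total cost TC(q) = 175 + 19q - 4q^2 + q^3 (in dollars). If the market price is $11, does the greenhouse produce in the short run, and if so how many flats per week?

From TC, MC = TC'(q) = 19 - 8q + 3q^2 and AVC = VC/q = 19 - 4q + q^2.
The AVC parabola has its vertex at q = 4/2 = 2, where AVC = 19 - 4·2 + 2^2 = $15.
P = $11 lies below min AVC = $15; no output level covers variable cost.
Best response: produce nothing and absorb the $175 fixed cost.

Shut down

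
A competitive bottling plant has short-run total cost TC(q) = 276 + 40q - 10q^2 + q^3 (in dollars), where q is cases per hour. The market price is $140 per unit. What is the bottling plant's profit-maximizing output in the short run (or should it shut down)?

Produce at q = 10

From TC, MC = TC'(q) = 40 - 20q + 3q^2 and AVC = VC/q = 40 - 10q + q^2.
The AVC parabola has its vertex at q = 10/2 = 5, where AVC = 40 - 10·5 + 5^2 = $15.
P = $140 exceeds min AVC = $15, so the firm stays open.
Set P = MC: 140 = 40 - 20q + 3q^2 → -100 - 20q + 3q^2 = 0. The roots are q = -10/3 and q = 10; the profit-maximizing output is on the rising part of MC, so q* = 10.
Check: AVC at q = 10 is $40 ≤ P, so revenue covers variable cost.
Profit = P·q − TC = 140·10 − 676 = $724.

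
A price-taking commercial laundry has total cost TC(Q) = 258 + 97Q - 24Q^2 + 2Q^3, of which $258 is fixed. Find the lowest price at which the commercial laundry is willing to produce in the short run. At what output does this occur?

$25 per unit, at Q = 6

Short-run supply begins at min AVC. From VC = 97Q - 24Q^2 + 2Q^3, AVC = 97 - 24Q + 2Q^2.
At the minimum of AVC, MC = AVC. MC = 97 - 48Q + 6Q^2; setting MC = AVC gives 4Q^2 - 24Q = 0, so Q = 6. min AVC = 25.
For P < $25 the firm produces nothing.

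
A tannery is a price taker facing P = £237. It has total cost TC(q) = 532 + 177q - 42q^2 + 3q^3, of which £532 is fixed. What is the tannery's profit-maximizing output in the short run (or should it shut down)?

Produce at q = 10

Variable cost is VC = 177q - 42q^2 + 3q^3, so AVC = VC/q = 177 - 42q + 3q^2 and MC = dTC/dq = 177 - 84q + 9q^2.
AVC hits its minimum where MC = AVC, at q = 7, giving min AVC = 177 - 42·7 + 3·7^2 = £30.
Since P = £237 ≥ min AVC = £30, price covers variable cost and the firm should produce.
Set P = MC: 237 = 177 - 84q + 9q^2 → -60 - 84q + 9q^2 = 0. The roots are q = -2/3 and q = 10; the profit-maximizing output is on the rising part of MC, so q* = 10.
Check: AVC at q = 10 is £57 ≤ P, so revenue covers variable cost.
Profit = P·q − TC = 237·10 − 1102 = £1268.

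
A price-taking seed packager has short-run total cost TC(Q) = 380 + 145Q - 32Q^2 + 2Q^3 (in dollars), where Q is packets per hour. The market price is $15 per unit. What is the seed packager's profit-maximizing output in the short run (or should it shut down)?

From TC, MC = TC'(Q) = 145 - 64Q + 6Q^2 and AVC = VC/Q = 145 - 32Q + 2Q^2.
AVC is minimized where dAVC/dQ = -32 + 4Q = 0, at Q = 8; min AVC = 145 - 32·8 + 2·8^2 = $17.
P = $15 lies below min AVC = $17; no output level covers variable cost.
Shutting down limits the loss to fixed cost, $380.

Shut down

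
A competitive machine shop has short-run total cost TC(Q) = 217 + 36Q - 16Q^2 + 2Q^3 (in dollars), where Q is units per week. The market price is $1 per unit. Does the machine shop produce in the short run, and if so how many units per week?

Variable cost is VC = 36Q - 16Q^2 + 2Q^3, so AVC = VC/Q = 36 - 16Q + 2Q^2 and MC = dTC/dQ = 36 - 32Q + 6Q^2.
AVC is minimized where dAVC/dQ = -16 + 4Q = 0, at Q = 4; min AVC = 36 - 16·4 + 2·4^2 = $4.
P = $1 lies below min AVC = $4; no output level covers variable cost.
The firm minimizes its loss by shutting down and losing only its fixed cost of $217.

Shut down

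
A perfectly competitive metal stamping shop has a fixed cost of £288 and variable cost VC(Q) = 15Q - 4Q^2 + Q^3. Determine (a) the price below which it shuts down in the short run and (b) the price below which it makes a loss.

Shutdown price = min AVC. AVC = 15 - 4Q + Q^2, with vertex at Q = 2 and minimum £11.
ATC = 288/Q + 15 - 4Q + Q^2. Setting dATC/dQ = −288/Q^2 − 4 + 2Q = 0 gives Q = 6 (since 2·6^3 − 4·6^2 = 288).
min ATC = 288/6 + 15 − 4·6 + 6^2 = £75. That is the break-even price.
Between these two prices the firm operates at a loss; above £75 it earns a profit.

Shutdown price = £11; break-even price = £75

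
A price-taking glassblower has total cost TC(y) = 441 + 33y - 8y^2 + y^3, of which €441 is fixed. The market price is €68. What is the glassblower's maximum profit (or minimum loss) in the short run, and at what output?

AVC = 33 - 8y + y^2 has its minimum €17 at y = 4; price €68 clears that bar, so the firm operates.
With MC = 33 - 16y + 3y^2, P = MC on the upward-sloping part at y* = 7.
TR = 68·7 = 476. TC = 441 + 182 = 623. Profit = 476 − 623 = -€147.
By producing, the firm covers all variable cost plus €294 of fixed cost; shutting down would lose the full €441.

Profit = -€147 at y = 7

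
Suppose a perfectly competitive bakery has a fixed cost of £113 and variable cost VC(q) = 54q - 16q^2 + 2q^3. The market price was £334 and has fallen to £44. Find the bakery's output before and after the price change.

AVC = 54 - 16q + 2q^2, minimized at q = 4 where min AVC = £22. MC = 54 - 32q + 6q^2.
At P = £334 ≥ min AVC, set P = MC on the rising branch: q = 10.
At P = £44 ≥ min AVC, set P = MC: q = 5. The firm stays open but cuts output.

Output falls from 10 to 5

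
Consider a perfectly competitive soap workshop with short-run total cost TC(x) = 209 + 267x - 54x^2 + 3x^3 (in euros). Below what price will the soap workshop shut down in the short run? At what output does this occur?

The shutdown price is the minimum of AVC. VC = 267x - 54x^2 + 3x^3, so AVC = 267 - 54x + 3x^2.
dAVC/dx = -54 + 6x = 0 gives x = 9. min AVC = 267 - 54·9 + 3·9^2 = 24.
So the shutdown price is €24.

€24 per unit, at x = 9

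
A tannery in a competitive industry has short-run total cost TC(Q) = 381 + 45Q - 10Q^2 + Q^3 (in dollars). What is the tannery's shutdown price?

$20 per unit

The shutdown price is the minimum of AVC. VC = 45Q - 10Q^2 + Q^3, so AVC = 45 - 10Q + Q^2.
At the minimum of AVC, MC = AVC. MC = 45 - 20Q + 3Q^2; setting MC = AVC gives 2Q^2 - 10Q = 0, so Q = 5. min AVC = 20.
So the shutdown price is $20.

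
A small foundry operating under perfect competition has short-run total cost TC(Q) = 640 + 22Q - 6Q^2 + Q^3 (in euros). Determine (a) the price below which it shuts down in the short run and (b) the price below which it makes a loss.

Shutdown price = min AVC. AVC = 22 - 6Q + Q^2, with vertex at Q = 3 and minimum €13.
ATC = 640/Q + 22 - 6Q + Q^2. Setting dATC/dQ = −640/Q^2 − 6 + 2Q = 0 gives Q = 8 (since 2·8^3 − 6·8^2 = 640).
min ATC = 640/8 + 22 − 6·8 + 8^2 = €118. That is the break-even price.
For €13 ≤ P < €118 the firm produces at a loss; below €13 it shuts down.

Shutdown price = €13; break-even price = €118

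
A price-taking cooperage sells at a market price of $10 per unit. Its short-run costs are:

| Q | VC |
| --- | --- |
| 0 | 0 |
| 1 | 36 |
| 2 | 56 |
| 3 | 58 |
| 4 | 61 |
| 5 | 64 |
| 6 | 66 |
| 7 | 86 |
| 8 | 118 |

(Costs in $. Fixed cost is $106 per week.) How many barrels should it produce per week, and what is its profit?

Q = 0 (shut down); profit = -$106

Tabulate TR − TC: Q=0: -106; Q=1: -132; Q=2: -142; Q=3: -134; Q=4: -127; Q=5: -120; Q=6: -112; Q=7: -122; Q=8: -144.
Profit is highest at Q = 0. Equivalently, the lowest AVC in the table is 66/6 ≈ $11 at Q = 6, and P = $10 falls below it — price never covers variable cost, so the firm shuts down and loses only its fixed cost.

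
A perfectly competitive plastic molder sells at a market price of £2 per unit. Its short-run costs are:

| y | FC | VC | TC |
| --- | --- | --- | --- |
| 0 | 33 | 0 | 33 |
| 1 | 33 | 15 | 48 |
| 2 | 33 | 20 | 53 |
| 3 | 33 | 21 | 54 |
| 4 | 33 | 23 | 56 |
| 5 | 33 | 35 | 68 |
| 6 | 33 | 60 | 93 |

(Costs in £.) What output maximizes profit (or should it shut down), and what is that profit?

Compute π = P·y − TC at each output: y=0: -33; y=1: -46; y=2: -49; y=3: -48; y=4: -48; y=5: -58; y=6: -81.
Profit is highest at y = 0. Equivalently, the lowest AVC in the table is 23/4 ≈ £5.75 at y = 4, and P = £2 falls below it — price never covers variable cost, so the firm shuts down and loses only its fixed cost.

y = 0 (shut down); profit = -£33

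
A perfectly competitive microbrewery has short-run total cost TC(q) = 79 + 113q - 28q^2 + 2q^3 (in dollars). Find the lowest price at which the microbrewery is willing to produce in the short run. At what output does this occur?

The firm shuts down when price falls below the minimum of average variable cost. AVC = VC/q = 113 - 28q + 2q^2.
At the minimum of AVC, MC = AVC. MC = 113 - 56q + 6q^2; setting MC = AVC gives 4q^2 - 28q = 0, so q = 7. min AVC = 15.
For P < $15 the firm produces nothing.

$15 per unit, at q = 7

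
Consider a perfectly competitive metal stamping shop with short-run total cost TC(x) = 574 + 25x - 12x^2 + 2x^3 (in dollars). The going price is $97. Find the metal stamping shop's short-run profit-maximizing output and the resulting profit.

Profit = -$142 at x = 6

AVC = 25 - 12x + 2x^2; min AVC = $7 at x = 3. Since P = $97 ≥ min AVC, the firm produces.
MC = 25 - 24x + 6x^2. Setting P = MC and taking the root on the rising branch gives x* = 6.
TR = 97·6 = 582. TC = 574 + 150 = 724. Profit = 582 − 724 = -$142.
Shutting down would mean losing the fixed cost of $574, so operating at a loss of $142 is better by $432.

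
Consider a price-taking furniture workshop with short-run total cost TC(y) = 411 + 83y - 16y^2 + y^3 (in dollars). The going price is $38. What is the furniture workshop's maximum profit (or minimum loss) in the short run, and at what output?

AVC = 83 - 16y + y^2 has its minimum $19 at y = 8; price $38 clears that bar, so the firm operates.
With MC = 83 - 32y + 3y^2, P = MC on the upward-sloping part at y* = 9.
TR = 38·9 = 342. TC = 411 + 180 = 591. Profit = 342 − 591 = -$249.
That loss of $249 beats the $411 the firm would lose by shutting down; producing recovers $162 of fixed cost.

Profit = -$249 at y = 9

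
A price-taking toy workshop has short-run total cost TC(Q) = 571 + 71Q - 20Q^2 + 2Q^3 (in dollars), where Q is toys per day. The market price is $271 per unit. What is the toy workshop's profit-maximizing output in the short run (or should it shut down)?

Variable cost is VC = 71Q - 20Q^2 + 2Q^3, so AVC = VC/Q = 71 - 20Q + 2Q^2 and MC = dTC/dQ = 71 - 40Q + 6Q^2.
The AVC parabola has its vertex at Q = 20/4 = 5, where AVC = 71 - 20·5 + 2·5^2 = $21.
Because $271 ≥ $21, revenue can cover variable cost; the firm operates.
Set P = MC: 271 = 71 - 40Q + 6Q^2 → -200 - 40Q + 6Q^2 = 0. The roots are Q = -10/3 and Q = 10; the profit-maximizing output is on the rising part of MC, so Q* = 10.
Check: AVC at Q = 10 is $71 ≤ P, so revenue covers variable cost.
Profit = P·Q − TC = 271·10 − 1281 = $1429.

Produce at Q = 10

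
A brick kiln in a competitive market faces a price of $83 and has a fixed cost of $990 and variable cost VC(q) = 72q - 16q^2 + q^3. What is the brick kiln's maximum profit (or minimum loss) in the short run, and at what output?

AVC = 72 - 16q + q^2 has its minimum $8 at q = 8; price $83 clears that bar, so the firm operates.
With MC = 72 - 32q + 3q^2, P = MC on the upward-sloping part at q* = 11.
TR = 83·11 = 913. TC = 990 + 187 = 1177. Profit = 913 − 1177 = -$264.
By producing, the firm covers all variable cost plus $726 of fixed cost; shutting down would lose the full $990.

Profit = -$264 at q = 11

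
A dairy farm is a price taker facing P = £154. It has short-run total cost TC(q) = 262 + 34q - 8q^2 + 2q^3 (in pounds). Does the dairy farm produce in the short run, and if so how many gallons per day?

From TC, MC = TC'(q) = 34 - 16q + 6q^2 and AVC = VC/q = 34 - 8q + 2q^2.
AVC hits its minimum where MC = AVC, at q = 2, giving min AVC = 34 - 8·2 + 2·2^2 = £26.
Since P = £154 ≥ min AVC = £26, price covers variable cost and the firm should produce.
Set P = MC: 154 = 34 - 16q + 6q^2 → -120 - 16q + 6q^2 = 0. The roots are q = -10/3 and q = 6; the profit-maximizing output is on the rising part of MC, so q* = 6.
Check: AVC at q = 6 is £58 ≤ P, so revenue covers variable cost.
Profit = P·q − TC = 154·6 − 610 = £314.

Produce at q = 6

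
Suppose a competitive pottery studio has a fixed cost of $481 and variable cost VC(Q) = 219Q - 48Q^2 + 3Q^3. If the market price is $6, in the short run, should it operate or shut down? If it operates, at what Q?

Shut down

From TC, MC = TC'(Q) = 219 - 96Q + 9Q^2 and AVC = VC/Q = 219 - 48Q + 3Q^2.
AVC is minimized where dAVC/dQ = -48 + 6Q = 0, at Q = 8; min AVC = 219 - 48·8 + 3·8^2 = $27.
P = $6 lies below min AVC = $27; no output level covers variable cost.
Best response: produce nothing and absorb the $481 fixed cost.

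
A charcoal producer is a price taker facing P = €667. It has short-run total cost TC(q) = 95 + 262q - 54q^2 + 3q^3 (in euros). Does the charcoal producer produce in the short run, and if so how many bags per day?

Strip out fixed cost: VC = 262q - 54q^2 + 3q^3. Then AVC = 262 - 54q + 3q^2 and MC = 262 - 108q + 9q^2.
AVC hits its minimum where MC = AVC, at q = 9, giving min AVC = 262 - 54·9 + 3·9^2 = €19.
Because €667 ≥ €19, revenue can cover variable cost; the firm operates.
P = MC gives -405 - 108q + 9q^2 = 0, with roots -3 and 15. Take the larger (rising MC): q* = 15.
Check: AVC at q = 15 is €127 ≤ P, so revenue covers variable cost.
Profit = P·q − TC = 667·15 − 2000 = €8005.

Produce at q = 15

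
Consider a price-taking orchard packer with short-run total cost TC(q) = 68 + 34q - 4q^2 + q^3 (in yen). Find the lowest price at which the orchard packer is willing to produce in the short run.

¥30 per unit

The shutdown price is the minimum of AVC. VC = 34q - 4q^2 + q^3, so AVC = 34 - 4q + q^2.
At the minimum of AVC, MC = AVC. MC = 34 - 8q + 3q^2; setting MC = AVC gives 2q^2 - 4q = 0, so q = 2. min AVC = 30.
For P < ¥30 the firm produces nothing.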